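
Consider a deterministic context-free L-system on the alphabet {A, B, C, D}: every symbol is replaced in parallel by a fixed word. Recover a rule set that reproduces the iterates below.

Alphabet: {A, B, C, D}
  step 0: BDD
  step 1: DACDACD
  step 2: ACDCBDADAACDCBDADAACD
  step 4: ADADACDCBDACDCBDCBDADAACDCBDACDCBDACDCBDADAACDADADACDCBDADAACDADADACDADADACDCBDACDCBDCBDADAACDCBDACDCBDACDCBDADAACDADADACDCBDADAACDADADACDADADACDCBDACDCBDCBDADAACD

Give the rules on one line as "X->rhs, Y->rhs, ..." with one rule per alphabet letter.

  step 1 ⇒ step 2: DACDACD ⇒ ACD·CBD·ADA·ACD·CBD·ADA·ACD
    A ↦ CBD
    C ↦ ADA
    D ↦ ACD
  step 0 ⇒ step 1: BDD ⇒ D·ACD·ACD
    B ↦ D

A->CBD, B->D, C->ADA, D->ACD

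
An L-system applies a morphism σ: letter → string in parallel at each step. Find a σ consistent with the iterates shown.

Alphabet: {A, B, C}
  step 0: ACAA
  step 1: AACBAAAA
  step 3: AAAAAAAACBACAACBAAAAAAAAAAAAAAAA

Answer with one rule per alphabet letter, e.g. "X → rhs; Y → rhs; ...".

A->AA, B->AC, C->CB

  step 0 ⇒ step 1: ACAA ⇒ AA·CB·AA·AA
    A ↦ AA
    C ↦ CB
    B ↦ AC  (constrained at step 1)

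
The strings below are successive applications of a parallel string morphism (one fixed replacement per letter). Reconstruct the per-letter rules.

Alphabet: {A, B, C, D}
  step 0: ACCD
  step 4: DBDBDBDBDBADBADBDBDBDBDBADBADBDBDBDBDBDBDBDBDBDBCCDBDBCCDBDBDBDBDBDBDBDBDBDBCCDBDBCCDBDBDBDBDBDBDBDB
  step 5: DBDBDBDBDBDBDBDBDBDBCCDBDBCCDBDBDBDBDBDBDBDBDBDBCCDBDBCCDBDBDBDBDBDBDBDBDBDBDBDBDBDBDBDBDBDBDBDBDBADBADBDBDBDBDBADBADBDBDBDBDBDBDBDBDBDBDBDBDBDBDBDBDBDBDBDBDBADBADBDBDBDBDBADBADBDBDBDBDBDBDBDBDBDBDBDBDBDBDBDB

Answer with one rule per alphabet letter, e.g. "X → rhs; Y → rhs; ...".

  step 4 ⇒ step 5: DBDBDBDBDBADBADBDBDBDBDBADBADBDBDBDBDBDBDBDBDBDBCCDBDBCCDBDBDBDBDBDBDBDBDBDBCCDBDBCCDBDBDBDBDBDBDBDB ⇒ DB·DB·DB·DB·DB·DB·DB·DB·DB·DB·CC·DB·DB·CC·DB·DB·DB·DB·DB·DB·DB·DB·DB·DB·CC·DB·DB·CC·DB·DB·DB·DB·DB·DB·DB·DB·DB·DB·DB·DB·DB·DB·DB·DB·DB·DB·DB·DB·DBA·DBA·DB·DB·DB·DB·DBA·DBA·DB·DB·DB·DB·DB·DB·DB·DB·DB·DB·DB·DB·DB·DB·DB·DB·DB·DB·DB·DB·DBA·DBA·DB·DB·DB·DB·DBA·DBA·DB·DB·DB·DB·DB·DB·DB·DB·DB·DB·DB·DB·DB·DB·DB·DB
    A ↦ CC
    B ↦ DB
    C ↦ DBA
    D ↦ DB

A->CC, B->DB, C->DBA, D->DB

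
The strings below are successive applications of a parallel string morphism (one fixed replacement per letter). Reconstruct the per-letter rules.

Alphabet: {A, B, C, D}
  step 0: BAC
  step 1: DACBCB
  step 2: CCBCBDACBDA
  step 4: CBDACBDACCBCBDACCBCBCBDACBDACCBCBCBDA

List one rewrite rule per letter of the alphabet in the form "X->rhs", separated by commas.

A->CB, B->DA, C->CB, D->C

  step 1 ⇒ step 2: DACBCB ⇒ C·CB·CB·DA·CB·DA
    A ↦ CB
    B ↦ DA
    C ↦ CB
    D ↦ C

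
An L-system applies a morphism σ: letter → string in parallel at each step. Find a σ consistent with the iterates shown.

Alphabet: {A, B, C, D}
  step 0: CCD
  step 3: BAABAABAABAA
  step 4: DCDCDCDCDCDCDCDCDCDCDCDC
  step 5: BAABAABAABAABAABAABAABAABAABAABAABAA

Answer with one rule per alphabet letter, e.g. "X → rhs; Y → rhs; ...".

A->DC, B->DC, C->A, D->BA

  step 4 ⇒ step 5: DCDCDCDCDCDCDCDCDCDCDCDC ⇒ BA·A·BA·A·BA·A·BA·A·BA·A·BA·A·BA·A·BA·A·BA·A·BA·A·BA·A·BA·A
    C ↦ A
    D ↦ BA
  step 3 ⇒ step 4: BAABAABAABAA ⇒ DC·DC·DC·DC·DC·DC·DC·DC·DC·DC·DC·DC
    A ↦ DC
  step 3 ⇒ step 4: BAABAABAABAA ⇒ DC·DC·DC·DC·DC·DC·DC·DC·DC·DC·DC·DC
    B ↦ DC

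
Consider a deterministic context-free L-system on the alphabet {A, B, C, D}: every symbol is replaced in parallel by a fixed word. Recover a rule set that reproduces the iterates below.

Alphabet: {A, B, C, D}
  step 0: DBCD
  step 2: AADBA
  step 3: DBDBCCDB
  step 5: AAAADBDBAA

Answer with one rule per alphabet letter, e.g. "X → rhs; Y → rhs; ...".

A->DB, B->C, C->A, D->C

  step 2 ⇒ step 3: AADBA ⇒ DB·DB·C·C·DB
    A ↦ DB
    B ↦ C
    D ↦ C
    C ↦ A  (constrained at step 0)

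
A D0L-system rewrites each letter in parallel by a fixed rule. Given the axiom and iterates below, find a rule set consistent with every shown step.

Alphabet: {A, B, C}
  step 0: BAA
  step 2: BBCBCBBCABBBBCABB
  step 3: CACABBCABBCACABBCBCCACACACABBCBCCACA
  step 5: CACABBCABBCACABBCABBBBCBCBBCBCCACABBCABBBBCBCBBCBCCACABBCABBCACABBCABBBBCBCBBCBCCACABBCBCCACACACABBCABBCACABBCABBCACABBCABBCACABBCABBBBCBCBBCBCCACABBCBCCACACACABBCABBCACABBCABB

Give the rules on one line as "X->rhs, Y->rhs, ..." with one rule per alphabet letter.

A->CBC, B->CA, C->BB

  step 2 ⇒ step 3: BBCBCBBCABBBBCABB ⇒ CA·CA·BB·CA·BB·CA·CA·BB·CBC·CA·CA·CA·CA·BB·CBC·CA·CA
    A ↦ CBC
    B ↦ CA
    C ↦ BB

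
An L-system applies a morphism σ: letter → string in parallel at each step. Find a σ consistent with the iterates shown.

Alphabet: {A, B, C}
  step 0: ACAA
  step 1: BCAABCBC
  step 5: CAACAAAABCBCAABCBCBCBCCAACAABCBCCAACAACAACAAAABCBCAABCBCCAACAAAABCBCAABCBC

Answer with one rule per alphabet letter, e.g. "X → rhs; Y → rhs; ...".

  step 0 ⇒ step 1: ACAA ⇒ BC·AA·BC·BC
    A ↦ BC
    C ↦ AA
    B ↦ C  (constrained at step 1)

A->BC, B->C, C->AA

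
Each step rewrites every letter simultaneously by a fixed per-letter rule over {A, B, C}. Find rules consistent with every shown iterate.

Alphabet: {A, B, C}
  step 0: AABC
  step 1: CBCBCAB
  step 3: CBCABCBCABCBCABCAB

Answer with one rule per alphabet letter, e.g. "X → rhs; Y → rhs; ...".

  step 0 ⇒ step 1: AABC ⇒ CB·CB·C·AB
    A ↦ CB
    B ↦ C
    C ↦ AB

A->CB, B->C, C->AB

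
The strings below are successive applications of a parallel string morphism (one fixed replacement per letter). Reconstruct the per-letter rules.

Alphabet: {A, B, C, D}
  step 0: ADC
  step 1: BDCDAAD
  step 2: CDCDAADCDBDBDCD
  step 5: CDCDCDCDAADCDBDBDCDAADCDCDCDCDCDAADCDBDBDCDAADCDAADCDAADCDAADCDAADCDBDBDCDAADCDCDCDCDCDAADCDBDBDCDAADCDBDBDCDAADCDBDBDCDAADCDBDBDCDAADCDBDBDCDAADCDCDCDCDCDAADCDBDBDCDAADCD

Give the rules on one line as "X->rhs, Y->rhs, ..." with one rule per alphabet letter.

A->BD, B->CD, C->AAD, D->CD

  step 1 ⇒ step 2: BDCDAAD ⇒ CD·CD·AAD·CD·BD·BD·CD
    A ↦ BD
    B ↦ CD
    C ↦ AAD
    D ↦ CD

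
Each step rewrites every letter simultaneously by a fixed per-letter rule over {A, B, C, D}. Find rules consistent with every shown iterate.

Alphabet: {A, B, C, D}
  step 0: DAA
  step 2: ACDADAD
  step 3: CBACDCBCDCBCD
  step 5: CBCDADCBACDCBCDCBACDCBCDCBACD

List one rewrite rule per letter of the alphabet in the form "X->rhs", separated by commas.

A->CB, B->D, C->A, D->CD

  step 2 ⇒ step 3: ACDADAD ⇒ CB·A·CD·CB·CD·CB·CD
    A ↦ CB
    C ↦ A
    D ↦ CD
    B ↦ D  (constrained at step 3)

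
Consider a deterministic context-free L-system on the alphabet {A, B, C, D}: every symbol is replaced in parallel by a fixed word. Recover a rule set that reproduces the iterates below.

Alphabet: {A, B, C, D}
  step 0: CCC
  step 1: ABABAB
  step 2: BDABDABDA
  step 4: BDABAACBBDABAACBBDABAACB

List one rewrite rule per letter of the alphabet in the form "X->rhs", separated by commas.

A->BD, B->A, C->AB, D->CB

  step 1 ⇒ step 2: ABABAB ⇒ BD·A·BD·A·BD·A
    A ↦ BD
    B ↦ A
  step 0 ⇒ step 1: CCC ⇒ AB·AB·AB
    C ↦ AB
    D ↦ CB  (constrained at step 2)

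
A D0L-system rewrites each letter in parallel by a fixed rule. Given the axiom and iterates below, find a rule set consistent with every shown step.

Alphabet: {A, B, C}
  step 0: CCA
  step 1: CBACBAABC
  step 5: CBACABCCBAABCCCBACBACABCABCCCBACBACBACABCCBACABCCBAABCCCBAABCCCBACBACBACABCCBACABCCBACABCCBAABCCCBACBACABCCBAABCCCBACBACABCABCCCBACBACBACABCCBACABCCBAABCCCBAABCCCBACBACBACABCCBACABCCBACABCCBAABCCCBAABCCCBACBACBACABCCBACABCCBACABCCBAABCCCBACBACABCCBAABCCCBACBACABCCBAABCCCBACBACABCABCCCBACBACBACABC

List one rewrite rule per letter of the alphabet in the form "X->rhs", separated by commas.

  step 0 ⇒ step 1: CCA ⇒ CBA·CBA·ABC
    A ↦ ABC
    C ↦ CBA
    B ↦ C  (constrained at step 1)

A->ABC, B->C, C->CBA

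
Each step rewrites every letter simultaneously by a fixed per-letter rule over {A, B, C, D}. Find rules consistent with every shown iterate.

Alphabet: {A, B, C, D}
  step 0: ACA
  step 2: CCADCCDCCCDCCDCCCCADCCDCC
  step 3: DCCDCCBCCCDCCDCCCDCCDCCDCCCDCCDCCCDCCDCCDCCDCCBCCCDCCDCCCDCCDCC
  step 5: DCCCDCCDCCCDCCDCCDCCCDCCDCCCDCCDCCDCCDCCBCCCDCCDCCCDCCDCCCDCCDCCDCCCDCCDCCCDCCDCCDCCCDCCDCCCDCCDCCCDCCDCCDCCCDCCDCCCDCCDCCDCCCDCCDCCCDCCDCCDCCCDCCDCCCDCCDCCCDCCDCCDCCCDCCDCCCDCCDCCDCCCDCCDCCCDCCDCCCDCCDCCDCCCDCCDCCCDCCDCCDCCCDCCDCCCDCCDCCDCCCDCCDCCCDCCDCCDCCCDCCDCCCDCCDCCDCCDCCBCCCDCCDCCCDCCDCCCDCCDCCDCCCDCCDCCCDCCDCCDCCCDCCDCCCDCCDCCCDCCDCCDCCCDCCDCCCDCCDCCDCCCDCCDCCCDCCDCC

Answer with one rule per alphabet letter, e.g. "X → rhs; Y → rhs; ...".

  step 2 ⇒ step 3: CCADCCDCCCDCCDCCCCADCCDCC ⇒ DCC·DCC·BCC·C·DCC·DCC·C·DCC·DCC·DCC·C·DCC·DCC·C·DCC·DCC·DCC·DCC·BCC·C·DCC·DCC·C·DCC·DCC
    A ↦ BCC
    C ↦ DCC
    D ↦ C
    B ↦ CCA  (constrained at step 3)

A->BCC, B->CCA, C->DCC, D->C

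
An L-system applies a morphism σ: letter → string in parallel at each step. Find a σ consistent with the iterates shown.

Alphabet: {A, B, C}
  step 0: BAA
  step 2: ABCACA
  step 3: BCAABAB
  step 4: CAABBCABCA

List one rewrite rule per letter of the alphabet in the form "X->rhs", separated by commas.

A->B, B->CA, C->A

  step 3 ⇒ step 4: BCAABAB ⇒ CA·A·B·B·CA·B·CA
    A ↦ B
    B ↦ CA
    C ↦ A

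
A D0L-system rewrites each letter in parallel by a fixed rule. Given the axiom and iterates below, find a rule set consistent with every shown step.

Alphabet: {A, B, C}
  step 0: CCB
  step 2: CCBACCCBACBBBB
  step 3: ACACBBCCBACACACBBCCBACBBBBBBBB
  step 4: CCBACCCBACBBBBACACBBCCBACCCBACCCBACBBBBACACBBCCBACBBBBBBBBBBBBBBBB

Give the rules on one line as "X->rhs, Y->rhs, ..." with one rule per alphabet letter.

A->CCB, B->BB, C->AC

  step 3 ⇒ step 4: ACACBBCCBACACACBBCCBACBBBBBBBB ⇒ CCB·AC·CCB·AC·BB·BB·AC·AC·BB·CCB·AC·CCB·AC·CCB·AC·BB·BB·AC·AC·BB·CCB·AC·BB·BB·BB·BB·BB·BB·BB·BB
    A ↦ CCB
    B ↦ BB
    C ↦ AC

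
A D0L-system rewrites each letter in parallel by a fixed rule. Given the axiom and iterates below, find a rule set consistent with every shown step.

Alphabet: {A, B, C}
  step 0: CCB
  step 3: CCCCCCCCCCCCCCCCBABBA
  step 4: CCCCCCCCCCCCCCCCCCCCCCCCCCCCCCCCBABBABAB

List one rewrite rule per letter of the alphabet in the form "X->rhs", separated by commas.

  step 3 ⇒ step 4: CCCCCCCCCCCCCCCCBABBA ⇒ CC·CC·CC·CC·CC·CC·CC·CC·CC·CC·CC·CC·CC·CC·CC·CC·BA·B·BA·BA·B
    A ↦ B
    B ↦ BA
    C ↦ CC

A->B, B->BA, C->CC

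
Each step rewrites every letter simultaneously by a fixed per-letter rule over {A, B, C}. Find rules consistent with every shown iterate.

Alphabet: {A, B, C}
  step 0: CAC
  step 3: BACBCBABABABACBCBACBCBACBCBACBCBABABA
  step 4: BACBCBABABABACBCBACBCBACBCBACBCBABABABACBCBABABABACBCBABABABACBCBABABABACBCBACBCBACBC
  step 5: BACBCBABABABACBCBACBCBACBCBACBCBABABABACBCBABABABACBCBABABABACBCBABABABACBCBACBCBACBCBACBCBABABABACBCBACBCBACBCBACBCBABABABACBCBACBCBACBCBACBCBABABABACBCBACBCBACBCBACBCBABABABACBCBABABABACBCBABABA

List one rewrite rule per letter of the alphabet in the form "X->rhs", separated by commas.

  step 4 ⇒ step 5: BACBCBABABABACBCBACBCBACBCBACBCBABABABACBCBABABABACBCBABABABACBCBABABABACBCBACBCBACBC ⇒ BA·CBC·BA·BA·BA·BA·CBC·BA·CBC·BA·CBC·BA·CBC·BA·BA·BA·BA·CBC·BA·BA·BA·BA·CBC·BA·BA·BA·BA·CBC·BA·BA·BA·BA·CBC·BA·CBC·BA·CBC·BA·CBC·BA·BA·BA·BA·CBC·BA·CBC·BA·CBC·BA·CBC·BA·BA·BA·BA·CBC·BA·CBC·BA·CBC·BA·CBC·BA·BA·BA·BA·CBC·BA·CBC·BA·CBC·BA·CBC·BA·BA·BA·BA·CBC·BA·BA·BA·BA·CBC·BA·BA·BA
    A ↦ CBC
    B ↦ BA
    C ↦ BA

A->CBC, B->BA, C->BA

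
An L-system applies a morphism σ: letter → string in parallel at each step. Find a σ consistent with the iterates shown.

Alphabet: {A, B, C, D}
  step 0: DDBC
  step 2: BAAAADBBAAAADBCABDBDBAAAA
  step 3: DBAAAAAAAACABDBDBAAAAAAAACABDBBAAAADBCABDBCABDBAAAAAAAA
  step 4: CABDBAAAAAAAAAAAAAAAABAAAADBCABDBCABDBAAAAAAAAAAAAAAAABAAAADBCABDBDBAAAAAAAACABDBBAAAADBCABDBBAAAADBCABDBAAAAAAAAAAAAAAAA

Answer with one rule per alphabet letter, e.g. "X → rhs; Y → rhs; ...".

A->AA, B->DB, C->BAA, D->CAB

  step 3 ⇒ step 4: DBAAAAAAAACABDBDBAAAAAAAACABDBBAAAADBCABDBCABDBAAAAAAAA ⇒ CAB·DB·AA·AA·AA·AA·AA·AA·AA·AA·BAA·AA·DB·CAB·DB·CAB·DB·AA·AA·AA·AA·AA·AA·AA·AA·BAA·AA·DB·CAB·DB·DB·AA·AA·AA·AA·CAB·DB·BAA·AA·DB·CAB·DB·BAA·AA·DB·CAB·DB·AA·AA·AA·AA·AA·AA·AA·AA
    A ↦ AA
    B ↦ DB
    C ↦ BAA
    D ↦ CAB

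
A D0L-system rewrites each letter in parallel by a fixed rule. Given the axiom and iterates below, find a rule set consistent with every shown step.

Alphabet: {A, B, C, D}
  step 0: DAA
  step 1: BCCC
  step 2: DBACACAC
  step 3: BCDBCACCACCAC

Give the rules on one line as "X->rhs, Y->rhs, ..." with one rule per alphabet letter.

  step 2 ⇒ step 3: DBACACAC ⇒ BC·DB·C·AC·C·AC·C·AC
    A ↦ C
    B ↦ DB
    C ↦ AC
    D ↦ BC

A->C, B->DB, C->AC, D->BC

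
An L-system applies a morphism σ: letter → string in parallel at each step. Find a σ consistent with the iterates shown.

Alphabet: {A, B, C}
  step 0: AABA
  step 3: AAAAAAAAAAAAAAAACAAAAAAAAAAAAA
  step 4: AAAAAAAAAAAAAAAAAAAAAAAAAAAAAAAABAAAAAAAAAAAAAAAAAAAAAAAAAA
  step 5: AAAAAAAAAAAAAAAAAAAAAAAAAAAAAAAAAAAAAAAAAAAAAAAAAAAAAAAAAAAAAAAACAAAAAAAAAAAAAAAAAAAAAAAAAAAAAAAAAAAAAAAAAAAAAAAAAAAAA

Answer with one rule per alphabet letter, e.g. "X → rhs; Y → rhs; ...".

  step 4 ⇒ step 5: AAAAAAAAAAAAAAAAAAAAAAAAAAAAAAAABAAAAAAAAAAAAAAAAAAAAAAAAAA ⇒ AA·AA·AA·AA·AA·AA·AA·AA·AA·AA·AA·AA·AA·AA·AA·AA·AA·AA·AA·AA·AA·AA·AA·AA·AA·AA·AA·AA·AA·AA·AA·AA·CA·AA·AA·AA·AA·AA·AA·AA·AA·AA·AA·AA·AA·AA·AA·AA·AA·AA·AA·AA·AA·AA·AA·AA·AA·AA·AA
    A ↦ AA
    B ↦ CA
  step 3 ⇒ step 4: AAAAAAAAAAAAAAAACAAAAAAAAAAAAA ⇒ AA·AA·AA·AA·AA·AA·AA·AA·AA·AA·AA·AA·AA·AA·AA·AA·B·AA·AA·AA·AA·AA·AA·AA·AA·AA·AA·AA·AA·AA
    C ↦ B

A->AA, B->CA, C->B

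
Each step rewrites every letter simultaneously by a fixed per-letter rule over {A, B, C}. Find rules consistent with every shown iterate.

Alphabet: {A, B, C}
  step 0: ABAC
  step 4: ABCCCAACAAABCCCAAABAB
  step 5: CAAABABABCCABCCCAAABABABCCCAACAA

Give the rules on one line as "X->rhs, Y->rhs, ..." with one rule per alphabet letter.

  step 4 ⇒ step 5: ABCCCAACAAABCCCAAABAB ⇒ C·AA·AB·AB·AB·C·C·AB·C·C·C·AA·AB·AB·AB·C·C·C·AA·C·AA
    A ↦ C
    B ↦ AA
    C ↦ AB

A->C, B->AA, C->AB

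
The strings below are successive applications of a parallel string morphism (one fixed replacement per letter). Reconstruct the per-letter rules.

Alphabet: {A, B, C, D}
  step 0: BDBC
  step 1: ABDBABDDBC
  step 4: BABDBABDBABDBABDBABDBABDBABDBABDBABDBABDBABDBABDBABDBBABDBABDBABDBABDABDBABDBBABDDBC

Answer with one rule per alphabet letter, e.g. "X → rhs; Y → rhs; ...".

  step 0 ⇒ step 1: BDBC ⇒ ABD·B·ABD·DBC
    B ↦ ABD
    C ↦ DBC
    D ↦ B
    A ↦ B  (constrained at step 1)

A->B, B->ABD, C->DBC, D->B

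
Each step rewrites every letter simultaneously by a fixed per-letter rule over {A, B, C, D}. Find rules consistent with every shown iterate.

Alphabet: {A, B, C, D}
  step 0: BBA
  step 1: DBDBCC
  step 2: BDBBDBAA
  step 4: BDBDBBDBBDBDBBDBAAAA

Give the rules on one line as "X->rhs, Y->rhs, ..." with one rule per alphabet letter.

A->CC, B->DB, C->A, D->B

  step 1 ⇒ step 2: DBDBCC ⇒ B·DB·B·DB·A·A
    B ↦ DB
    C ↦ A
    D ↦ B
  step 0 ⇒ step 1: BBA ⇒ DB·DB·CC
    A ↦ CC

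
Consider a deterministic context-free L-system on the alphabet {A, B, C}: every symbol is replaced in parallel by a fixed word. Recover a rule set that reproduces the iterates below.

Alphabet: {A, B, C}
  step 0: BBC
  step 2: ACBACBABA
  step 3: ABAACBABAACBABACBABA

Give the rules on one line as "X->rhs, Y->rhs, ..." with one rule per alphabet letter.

  step 2 ⇒ step 3: ACBACBABA ⇒ ABA·A·CB·ABA·A·CB·ABA·CB·ABA
    A ↦ ABA
    B ↦ CB
    C ↦ A

A->ABA, B->CB, C->A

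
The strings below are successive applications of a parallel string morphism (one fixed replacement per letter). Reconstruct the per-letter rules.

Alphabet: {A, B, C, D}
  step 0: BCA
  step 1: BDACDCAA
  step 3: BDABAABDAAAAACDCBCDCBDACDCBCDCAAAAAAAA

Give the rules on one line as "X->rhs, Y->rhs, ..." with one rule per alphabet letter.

  step 0 ⇒ step 1: BCA ⇒ BDA·CDC·AA
    A ↦ AA
    B ↦ BDA
    C ↦ CDC
    D ↦ B  (constrained at step 1)

A->AA, B->BDA, C->CDC, D->B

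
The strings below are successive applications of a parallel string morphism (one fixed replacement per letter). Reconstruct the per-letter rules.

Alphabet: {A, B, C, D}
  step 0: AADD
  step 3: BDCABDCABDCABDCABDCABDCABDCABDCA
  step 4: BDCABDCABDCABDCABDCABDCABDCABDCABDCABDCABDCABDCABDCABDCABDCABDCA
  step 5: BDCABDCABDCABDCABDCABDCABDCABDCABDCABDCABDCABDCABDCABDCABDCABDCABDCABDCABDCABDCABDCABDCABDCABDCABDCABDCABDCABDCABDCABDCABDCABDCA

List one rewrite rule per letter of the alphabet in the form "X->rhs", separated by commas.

A->CA, B->BD, C->BD, D->CA

  step 4 ⇒ step 5: BDCABDCABDCABDCABDCABDCABDCABDCABDCABDCABDCABDCABDCABDCABDCABDCA ⇒ BD·CA·BD·CA·BD·CA·BD·CA·BD·CA·BD·CA·BD·CA·BD·CA·BD·CA·BD·CA·BD·CA·BD·CA·BD·CA·BD·CA·BD·CA·BD·CA·BD·CA·BD·CA·BD·CA·BD·CA·BD·CA·BD·CA·BD·CA·BD·CA·BD·CA·BD·CA·BD·CA·BD·CA·BD·CA·BD·CA·BD·CA·BD·CA
    A ↦ CA
    B ↦ BD
    C ↦ BD
    D ↦ CA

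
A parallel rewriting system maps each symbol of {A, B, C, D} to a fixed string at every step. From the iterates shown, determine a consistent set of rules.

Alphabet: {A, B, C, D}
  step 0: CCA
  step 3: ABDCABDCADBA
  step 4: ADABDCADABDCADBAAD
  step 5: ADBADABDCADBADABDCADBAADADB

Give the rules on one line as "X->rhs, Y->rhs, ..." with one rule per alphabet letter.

  step 4 ⇒ step 5: ADABDCADABDCADBAAD ⇒ AD·B·AD·A·B·DC·AD·B·AD·A·B·DC·AD·B·A·AD·AD·B
    A ↦ AD
    B ↦ A
    C ↦ DC
    D ↦ B

A->AD, B->A, C->DC, D->B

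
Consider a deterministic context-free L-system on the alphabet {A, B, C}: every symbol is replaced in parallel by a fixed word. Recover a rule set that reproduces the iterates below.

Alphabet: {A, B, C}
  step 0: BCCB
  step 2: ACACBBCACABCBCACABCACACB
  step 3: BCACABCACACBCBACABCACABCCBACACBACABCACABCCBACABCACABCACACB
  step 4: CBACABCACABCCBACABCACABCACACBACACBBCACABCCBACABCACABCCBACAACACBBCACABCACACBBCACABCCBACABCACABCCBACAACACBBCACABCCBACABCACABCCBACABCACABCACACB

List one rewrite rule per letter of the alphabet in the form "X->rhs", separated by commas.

  step 3 ⇒ step 4: BCACABCACACBCBACABCACABCCBACACBACABCACABCCBACABCACABCACACB ⇒ CB·ACA·BC·ACA·BC·CB·ACA·BC·ACA·BC·ACA·CB·ACA·CB·BC·ACA·BC·CB·ACA·BC·ACA·BC·CB·ACA·ACA·CB·BC·ACA·BC·ACA·CB·BC·ACA·BC·CB·ACA·BC·ACA·BC·CB·ACA·ACA·CB·BC·ACA·BC·CB·ACA·BC·ACA·BC·CB·ACA·BC·ACA·BC·ACA·CB
    A ↦ BC
    B ↦ CB
    C ↦ ACA

A->BC, B->CB, C->ACA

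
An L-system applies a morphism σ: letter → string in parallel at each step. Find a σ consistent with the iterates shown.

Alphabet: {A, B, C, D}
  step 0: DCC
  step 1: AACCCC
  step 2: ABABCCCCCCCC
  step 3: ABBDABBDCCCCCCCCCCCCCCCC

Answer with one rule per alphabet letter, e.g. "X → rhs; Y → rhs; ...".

  step 2 ⇒ step 3: ABABCCCCCCCC ⇒ AB·BD·AB·BD·CC·CC·CC·CC·CC·CC·CC·CC
    A ↦ AB
    B ↦ BD
    C ↦ CC
  step 0 ⇒ step 1: DCC ⇒ AA·CC·CC
    D ↦ AA

A->AB, B->BD, C->CC, D->AA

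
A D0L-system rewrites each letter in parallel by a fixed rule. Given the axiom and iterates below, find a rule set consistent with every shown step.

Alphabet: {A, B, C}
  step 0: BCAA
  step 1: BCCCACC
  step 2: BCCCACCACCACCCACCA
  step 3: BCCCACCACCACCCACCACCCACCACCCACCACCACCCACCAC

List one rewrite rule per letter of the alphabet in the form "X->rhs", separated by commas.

A->C, B->BC, C->CCA

  step 2 ⇒ step 3: BCCCACCACCACCCACCA ⇒ BC·CCA·CCA·CCA·C·CCA·CCA·C·CCA·CCA·C·CCA·CCA·CCA·C·CCA·CCA·C
    A ↦ C
    B ↦ BC
    C ↦ CCA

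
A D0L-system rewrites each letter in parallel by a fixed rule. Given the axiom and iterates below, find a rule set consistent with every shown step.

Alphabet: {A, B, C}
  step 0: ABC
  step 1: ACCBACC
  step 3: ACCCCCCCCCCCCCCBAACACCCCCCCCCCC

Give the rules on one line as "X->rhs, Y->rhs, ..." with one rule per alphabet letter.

  step 0 ⇒ step 1: ABC ⇒ AC·CBA·CC
    A ↦ AC
    B ↦ CBA
    C ↦ CC

A->AC, B->CBA, C->CC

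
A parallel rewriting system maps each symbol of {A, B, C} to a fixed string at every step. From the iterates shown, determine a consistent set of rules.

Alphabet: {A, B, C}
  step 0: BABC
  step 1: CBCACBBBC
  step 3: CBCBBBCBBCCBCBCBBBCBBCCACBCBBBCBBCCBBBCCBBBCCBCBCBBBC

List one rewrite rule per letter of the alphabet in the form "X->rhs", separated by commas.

  step 0 ⇒ step 1: BABC ⇒ CB·CA·CB·BBC
    A ↦ CA
    B ↦ CB
    C ↦ BBC

A->CA, B->CB, C->BBC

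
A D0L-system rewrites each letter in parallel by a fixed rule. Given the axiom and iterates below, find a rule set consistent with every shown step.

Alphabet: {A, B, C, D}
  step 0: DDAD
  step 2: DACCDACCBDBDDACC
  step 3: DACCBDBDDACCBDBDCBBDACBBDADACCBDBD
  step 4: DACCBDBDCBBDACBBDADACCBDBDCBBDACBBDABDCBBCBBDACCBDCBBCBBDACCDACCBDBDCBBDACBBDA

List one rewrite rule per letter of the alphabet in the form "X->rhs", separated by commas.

  step 3 ⇒ step 4: DACCBDBDDACCBDBDCBBDACBBDADACCBDBD ⇒ DA·CC·BD·BD·CBB·DA·CBB·DA·DA·CC·BD·BD·CBB·DA·CBB·DA·BD·CBB·CBB·DA·CC·BD·CBB·CBB·DA·CC·DA·CC·BD·BD·CBB·DA·CBB·DA
    A ↦ CC
    B ↦ CBB
    C ↦ BD
    D ↦ DA

A->CC, B->CBB, C->BD, D->DA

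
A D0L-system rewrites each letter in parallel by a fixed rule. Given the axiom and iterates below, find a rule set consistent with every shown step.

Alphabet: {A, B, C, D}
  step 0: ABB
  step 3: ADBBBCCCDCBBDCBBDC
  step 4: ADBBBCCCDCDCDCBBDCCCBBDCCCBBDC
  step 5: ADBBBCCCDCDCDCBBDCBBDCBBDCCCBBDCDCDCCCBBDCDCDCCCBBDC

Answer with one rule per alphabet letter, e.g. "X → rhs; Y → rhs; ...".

A->ADB, B->C, C->DC, D->BB

  step 4 ⇒ step 5: ADBBBCCCDCDCDCBBDCCCBBDCCCBBDC ⇒ ADB·BB·C·C·C·DC·DC·DC·BB·DC·BB·DC·BB·DC·C·C·BB·DC·DC·DC·C·C·BB·DC·DC·DC·C·C·BB·DC
    A ↦ ADB
    B ↦ C
    C ↦ DC
    D ↦ BB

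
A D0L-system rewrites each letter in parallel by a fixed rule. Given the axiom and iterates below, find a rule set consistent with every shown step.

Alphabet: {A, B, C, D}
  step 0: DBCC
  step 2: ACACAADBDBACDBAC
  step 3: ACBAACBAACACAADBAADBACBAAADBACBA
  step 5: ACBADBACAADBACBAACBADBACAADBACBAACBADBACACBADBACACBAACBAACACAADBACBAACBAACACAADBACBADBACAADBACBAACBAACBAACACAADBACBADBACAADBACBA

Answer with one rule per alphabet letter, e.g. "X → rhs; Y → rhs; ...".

A->AC, B->DB, C->BA, D->AA

  step 2 ⇒ step 3: ACACAADBDBACDBAC ⇒ AC·BA·AC·BA·AC·AC·AA·DB·AA·DB·AC·BA·AA·DB·AC·BA
    A ↦ AC
    B ↦ DB
    C ↦ BA
    D ↦ AA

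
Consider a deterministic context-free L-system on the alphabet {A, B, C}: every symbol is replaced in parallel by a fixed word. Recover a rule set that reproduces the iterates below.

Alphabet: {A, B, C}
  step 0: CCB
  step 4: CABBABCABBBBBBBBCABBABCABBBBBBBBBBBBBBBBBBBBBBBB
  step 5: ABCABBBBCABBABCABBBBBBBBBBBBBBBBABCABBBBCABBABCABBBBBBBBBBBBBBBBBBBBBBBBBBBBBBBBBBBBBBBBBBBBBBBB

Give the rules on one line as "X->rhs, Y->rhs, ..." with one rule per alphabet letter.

  step 4 ⇒ step 5: CABBABCABBBBBBBBCABBABCABBBBBBBBBBBBBBBBBBBBBBBB ⇒ AB·CA·BB·BB·CA·BB·AB·CA·BB·BB·BB·BB·BB·BB·BB·BB·AB·CA·BB·BB·CA·BB·AB·CA·BB·BB·BB·BB·BB·BB·BB·BB·BB·BB·BB·BB·BB·BB·BB·BB·BB·BB·BB·BB·BB·BB·BB·BB
    A ↦ CA
    B ↦ BB
    C ↦ AB

A->CA, B->BB, C->AB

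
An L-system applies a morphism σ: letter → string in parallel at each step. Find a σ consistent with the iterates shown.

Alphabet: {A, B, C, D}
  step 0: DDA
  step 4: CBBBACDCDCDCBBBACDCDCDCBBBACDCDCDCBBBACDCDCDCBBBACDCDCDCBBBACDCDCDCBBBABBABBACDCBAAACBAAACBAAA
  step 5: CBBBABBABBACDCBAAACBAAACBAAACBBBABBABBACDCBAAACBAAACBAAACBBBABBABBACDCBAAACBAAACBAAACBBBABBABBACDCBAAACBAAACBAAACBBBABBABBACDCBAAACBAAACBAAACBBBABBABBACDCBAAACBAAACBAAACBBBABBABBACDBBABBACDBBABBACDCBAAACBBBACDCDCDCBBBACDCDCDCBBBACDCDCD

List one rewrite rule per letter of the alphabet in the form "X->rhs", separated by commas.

  step 4 ⇒ step 5: CBBBACDCDCDCBBBACDCDCDCBBBACDCDCDCBBBACDCDCDCBBBACDCDCDCBBBACDCDCDCBBBABBABBACDCBAAACBAAACBAAA ⇒ CB·BBA·BBA·BBA·CD·CB·AAA·CB·AAA·CB·AAA·CB·BBA·BBA·BBA·CD·CB·AAA·CB·AAA·CB·AAA·CB·BBA·BBA·BBA·CD·CB·AAA·CB·AAA·CB·AAA·CB·BBA·BBA·BBA·CD·CB·AAA·CB·AAA·CB·AAA·CB·BBA·BBA·BBA·CD·CB·AAA·CB·AAA·CB·AAA·CB·BBA·BBA·BBA·CD·CB·AAA·CB·AAA·CB·AAA·CB·BBA·BBA·BBA·CD·BBA·BBA·CD·BBA·BBA·CD·CB·AAA·CB·BBA·CD·CD·CD·CB·BBA·CD·CD·CD·CB·BBA·CD·CD·CD
    A ↦ CD
    B ↦ BBA
    C ↦ CB
    D ↦ AAA

A->CD, B->BBA, C->CB, D->AAA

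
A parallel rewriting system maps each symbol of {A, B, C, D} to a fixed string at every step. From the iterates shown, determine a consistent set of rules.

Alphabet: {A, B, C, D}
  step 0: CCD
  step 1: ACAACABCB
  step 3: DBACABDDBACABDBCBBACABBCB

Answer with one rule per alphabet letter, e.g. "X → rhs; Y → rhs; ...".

  step 0 ⇒ step 1: CCD ⇒ ACA·ACA·BCB
    C ↦ ACA
    D ↦ BCB
    A ↦ B  (constrained at step 1)
    B ↦ D  (constrained at step 1)

A->B, B->D, C->ACA, D->BCB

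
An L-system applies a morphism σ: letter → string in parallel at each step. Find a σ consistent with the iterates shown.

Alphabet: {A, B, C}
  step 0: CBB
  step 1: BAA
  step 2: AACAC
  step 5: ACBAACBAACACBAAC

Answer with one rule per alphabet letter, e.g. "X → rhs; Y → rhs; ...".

A->AC, B->A, C->B

  step 1 ⇒ step 2: BAA ⇒ A·AC·AC
    A ↦ AC
    B ↦ A
  step 0 ⇒ step 1: CBB ⇒ B·A·A
    C ↦ B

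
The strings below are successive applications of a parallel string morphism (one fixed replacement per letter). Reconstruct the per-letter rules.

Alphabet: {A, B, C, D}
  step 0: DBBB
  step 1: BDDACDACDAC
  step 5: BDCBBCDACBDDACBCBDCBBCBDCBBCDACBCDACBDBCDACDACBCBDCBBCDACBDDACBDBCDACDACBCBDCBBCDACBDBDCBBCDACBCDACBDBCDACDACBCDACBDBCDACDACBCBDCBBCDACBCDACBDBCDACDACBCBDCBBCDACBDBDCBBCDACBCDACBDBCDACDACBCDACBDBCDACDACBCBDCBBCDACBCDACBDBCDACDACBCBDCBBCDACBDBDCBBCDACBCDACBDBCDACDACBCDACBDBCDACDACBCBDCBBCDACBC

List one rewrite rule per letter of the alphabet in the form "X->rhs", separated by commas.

  step 0 ⇒ step 1: DBBB ⇒ BD·DAC·DAC·DAC
    B ↦ DAC
    D ↦ BD
    A ↦ CB  (constrained at step 1)
    C ↦ BC  (constrained at step 1)

A->CB, B->DAC, C->BC, D->BD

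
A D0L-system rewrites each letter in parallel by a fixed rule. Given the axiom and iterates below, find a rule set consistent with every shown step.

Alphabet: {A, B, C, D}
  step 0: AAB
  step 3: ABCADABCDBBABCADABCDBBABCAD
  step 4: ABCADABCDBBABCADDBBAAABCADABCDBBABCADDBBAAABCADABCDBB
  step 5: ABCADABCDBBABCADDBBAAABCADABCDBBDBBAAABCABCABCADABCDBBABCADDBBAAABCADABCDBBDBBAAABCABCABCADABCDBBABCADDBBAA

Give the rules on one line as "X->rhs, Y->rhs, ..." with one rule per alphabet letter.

A->ABC, B->A, C->D, D->DBB

  step 4 ⇒ step 5: ABCADABCDBBABCADDBBAAABCADABCDBBABCADDBBAAABCADABCDBB ⇒ ABC·A·D·ABC·DBB·ABC·A·D·DBB·A·A·ABC·A·D·ABC·DBB·DBB·A·A·ABC·ABC·ABC·A·D·ABC·DBB·ABC·A·D·DBB·A·A·ABC·A·D·ABC·DBB·DBB·A·A·ABC·ABC·ABC·A·D·ABC·DBB·ABC·A·D·DBB·A·A
    A ↦ ABC
    B ↦ A
    C ↦ D
    D ↦ DBB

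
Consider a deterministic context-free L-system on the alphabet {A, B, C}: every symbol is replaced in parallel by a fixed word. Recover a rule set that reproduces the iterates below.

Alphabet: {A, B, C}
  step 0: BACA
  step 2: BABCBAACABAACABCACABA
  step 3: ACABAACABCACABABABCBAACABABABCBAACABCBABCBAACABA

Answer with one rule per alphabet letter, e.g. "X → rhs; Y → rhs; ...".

  step 2 ⇒ step 3: BABCBAACABAACABCACABA ⇒ ACA·BA·ACA·BC·ACA·BA·BA·BC·BA·ACA·BA·BA·BC·BA·ACA·BC·BA·BC·BA·ACA·BA
    A ↦ BA
    B ↦ ACA
    C ↦ BC

A->BA, B->ACA, C->BC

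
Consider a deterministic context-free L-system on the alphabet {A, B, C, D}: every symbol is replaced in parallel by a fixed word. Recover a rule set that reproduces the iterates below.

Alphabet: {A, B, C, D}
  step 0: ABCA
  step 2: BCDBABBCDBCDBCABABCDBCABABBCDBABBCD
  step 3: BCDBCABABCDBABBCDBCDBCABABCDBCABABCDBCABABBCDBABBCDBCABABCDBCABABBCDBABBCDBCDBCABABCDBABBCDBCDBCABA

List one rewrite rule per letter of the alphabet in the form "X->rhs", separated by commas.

  step 2 ⇒ step 3: BCDBABBCDBCDBCABABCDBCABABBCDBABBCD ⇒ BCD·BCA·BA·BCD·BAB·BCD·BCD·BCA·BA·BCD·BCA·BA·BCD·BCA·BAB·BCD·BAB·BCD·BCA·BA·BCD·BCA·BAB·BCD·BAB·BCD·BCD·BCA·BA·BCD·BAB·BCD·BCD·BCA·BA
    A ↦ BAB
    B ↦ BCD
    C ↦ BCA
    D ↦ BA

A->BAB, B->BCD, C->BCA, D->BA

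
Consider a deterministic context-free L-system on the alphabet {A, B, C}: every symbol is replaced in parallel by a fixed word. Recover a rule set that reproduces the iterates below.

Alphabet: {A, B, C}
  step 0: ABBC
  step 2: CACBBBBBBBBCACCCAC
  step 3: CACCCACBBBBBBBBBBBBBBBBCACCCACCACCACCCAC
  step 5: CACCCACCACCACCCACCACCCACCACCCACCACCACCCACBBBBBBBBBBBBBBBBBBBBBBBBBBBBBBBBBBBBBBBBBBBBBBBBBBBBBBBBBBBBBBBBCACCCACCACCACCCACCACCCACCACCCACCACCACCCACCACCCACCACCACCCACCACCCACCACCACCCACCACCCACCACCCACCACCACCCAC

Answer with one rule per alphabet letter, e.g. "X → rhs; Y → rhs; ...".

A->C, B->BB, C->CAC

  step 2 ⇒ step 3: CACBBBBBBBBCACCCAC ⇒ CAC·C·CAC·BB·BB·BB·BB·BB·BB·BB·BB·CAC·C·CAC·CAC·CAC·C·CAC
    A ↦ C
    B ↦ BB
    C ↦ CAC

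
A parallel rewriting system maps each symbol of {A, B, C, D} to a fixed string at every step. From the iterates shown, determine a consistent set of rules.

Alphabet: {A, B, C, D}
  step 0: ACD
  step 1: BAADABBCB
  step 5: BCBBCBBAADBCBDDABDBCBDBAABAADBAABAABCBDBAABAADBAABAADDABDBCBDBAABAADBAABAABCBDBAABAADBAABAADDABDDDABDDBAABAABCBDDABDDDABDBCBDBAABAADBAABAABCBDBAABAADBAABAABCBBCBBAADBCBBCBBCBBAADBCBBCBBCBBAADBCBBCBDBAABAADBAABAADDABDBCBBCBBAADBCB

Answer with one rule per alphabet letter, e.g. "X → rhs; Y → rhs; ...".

A->BAA, B->D, C->DAB, D->BCB

  step 0 ⇒ step 1: ACD ⇒ BAA·DAB·BCB
    A ↦ BAA
    C ↦ DAB
    D ↦ BCB
    B ↦ D  (constrained at step 1)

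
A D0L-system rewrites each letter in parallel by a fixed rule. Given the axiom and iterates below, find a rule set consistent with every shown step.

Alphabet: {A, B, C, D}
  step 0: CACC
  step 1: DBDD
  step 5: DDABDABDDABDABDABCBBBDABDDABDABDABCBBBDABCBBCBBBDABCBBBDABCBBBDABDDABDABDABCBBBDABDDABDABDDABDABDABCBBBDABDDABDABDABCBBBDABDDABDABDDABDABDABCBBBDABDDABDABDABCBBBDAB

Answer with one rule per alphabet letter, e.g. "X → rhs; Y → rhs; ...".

A->B, B->DAB, C->D, D->CBB

  step 0 ⇒ step 1: CACC ⇒ D·B·D·D
    A ↦ B
    C ↦ D
    B ↦ DAB  (constrained at step 1)
    D ↦ CBB  (constrained at step 1)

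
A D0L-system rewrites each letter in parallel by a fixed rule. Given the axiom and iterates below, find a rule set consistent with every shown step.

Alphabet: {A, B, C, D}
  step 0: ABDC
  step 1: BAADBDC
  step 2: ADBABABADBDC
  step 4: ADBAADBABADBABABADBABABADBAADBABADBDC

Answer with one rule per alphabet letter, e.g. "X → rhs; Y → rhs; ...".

A->BA, B->AD, C->DC, D->B

  step 1 ⇒ step 2: BAADBDC ⇒ AD·BA·BA·B·AD·B·DC
    A ↦ BA
    B ↦ AD
    C ↦ DC
    D ↦ B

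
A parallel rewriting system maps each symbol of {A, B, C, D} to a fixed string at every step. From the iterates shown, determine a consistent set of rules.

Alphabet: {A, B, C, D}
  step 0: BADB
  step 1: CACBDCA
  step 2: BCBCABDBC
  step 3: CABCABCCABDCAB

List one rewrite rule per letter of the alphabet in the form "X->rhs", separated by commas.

  step 2 ⇒ step 3: BCBCABDBC ⇒ CA·B·CA·B·C·CA·BD·CA·B
    A ↦ C
    B ↦ CA
    C ↦ B
    D ↦ BD

A->C, B->CA, C->B, D->BD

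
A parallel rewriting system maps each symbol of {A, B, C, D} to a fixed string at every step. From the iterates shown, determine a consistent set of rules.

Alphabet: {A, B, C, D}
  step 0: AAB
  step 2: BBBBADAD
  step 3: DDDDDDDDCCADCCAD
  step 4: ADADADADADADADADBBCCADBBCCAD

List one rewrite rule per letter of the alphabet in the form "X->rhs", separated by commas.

A->CC, B->DD, C->B, D->AD

  step 3 ⇒ step 4: DDDDDDDDCCADCCAD ⇒ AD·AD·AD·AD·AD·AD·AD·AD·B·B·CC·AD·B·B·CC·AD
    A ↦ CC
    C ↦ B
    D ↦ AD
  step 2 ⇒ step 3: BBBBADAD ⇒ DD·DD·DD·DD·CC·AD·CC·AD
    B ↦ DD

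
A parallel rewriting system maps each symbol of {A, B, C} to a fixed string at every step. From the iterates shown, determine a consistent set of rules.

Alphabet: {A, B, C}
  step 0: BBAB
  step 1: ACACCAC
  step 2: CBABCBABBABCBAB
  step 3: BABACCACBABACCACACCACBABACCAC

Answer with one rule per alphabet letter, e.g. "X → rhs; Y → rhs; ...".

A->C, B->AC, C->BAB

  step 2 ⇒ step 3: CBABCBABBABCBAB ⇒ BAB·AC·C·AC·BAB·AC·C·AC·AC·C·AC·BAB·AC·C·AC
    A ↦ C
    B ↦ AC
    C ↦ BAB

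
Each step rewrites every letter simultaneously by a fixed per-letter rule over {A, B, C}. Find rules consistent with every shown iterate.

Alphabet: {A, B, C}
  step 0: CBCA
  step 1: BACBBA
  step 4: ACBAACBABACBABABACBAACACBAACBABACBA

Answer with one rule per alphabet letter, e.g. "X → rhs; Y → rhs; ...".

  step 0 ⇒ step 1: CBCA ⇒ B·AC·B·BA
    A ↦ BA
    B ↦ AC
    C ↦ B

A->BA, B->AC, C->B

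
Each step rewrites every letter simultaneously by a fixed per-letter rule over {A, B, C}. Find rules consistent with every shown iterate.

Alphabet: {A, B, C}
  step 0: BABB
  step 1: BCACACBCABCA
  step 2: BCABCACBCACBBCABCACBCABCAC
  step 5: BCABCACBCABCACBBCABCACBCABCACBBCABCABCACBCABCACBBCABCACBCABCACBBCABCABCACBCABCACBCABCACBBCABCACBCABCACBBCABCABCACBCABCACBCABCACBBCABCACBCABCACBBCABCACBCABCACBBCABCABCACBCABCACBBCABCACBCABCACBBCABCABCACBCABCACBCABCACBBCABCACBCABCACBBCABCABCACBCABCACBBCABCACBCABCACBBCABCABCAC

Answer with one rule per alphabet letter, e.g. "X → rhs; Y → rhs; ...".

  step 1 ⇒ step 2: BCACACBCABCA ⇒ BCA·B·CAC·B·CAC·B·BCA·B·CAC·BCA·B·CAC
    A ↦ CAC
    B ↦ BCA
    C ↦ B

A->CAC, B->BCA, C->B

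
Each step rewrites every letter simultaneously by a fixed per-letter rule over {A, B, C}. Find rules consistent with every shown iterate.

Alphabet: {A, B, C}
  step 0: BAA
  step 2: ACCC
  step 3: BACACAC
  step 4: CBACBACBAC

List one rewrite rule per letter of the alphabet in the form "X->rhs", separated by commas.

A->B, B->C, C->AC

  step 3 ⇒ step 4: BACACAC ⇒ C·B·AC·B·AC·B·AC
    A ↦ B
    B ↦ C
    C ↦ AC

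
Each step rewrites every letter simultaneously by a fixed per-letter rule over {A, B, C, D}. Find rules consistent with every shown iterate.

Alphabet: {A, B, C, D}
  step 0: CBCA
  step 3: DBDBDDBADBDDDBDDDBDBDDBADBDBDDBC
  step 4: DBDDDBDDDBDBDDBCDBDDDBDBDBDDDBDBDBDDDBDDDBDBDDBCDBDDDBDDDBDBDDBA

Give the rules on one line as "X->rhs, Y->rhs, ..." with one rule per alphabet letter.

  step 3 ⇒ step 4: DBDBDDBADBDDDBDDDBDBDDBADBDBDDBC ⇒ DB·DD·DB·DD·DB·DB·DD·BC·DB·DD·DB·DB·DB·DD·DB·DB·DB·DD·DB·DD·DB·DB·DD·BC·DB·DD·DB·DD·DB·DB·DD·BA
    A ↦ BC
    B ↦ DD
    C ↦ BA
    D ↦ DB

A->BC, B->DD, C->BA, D->DB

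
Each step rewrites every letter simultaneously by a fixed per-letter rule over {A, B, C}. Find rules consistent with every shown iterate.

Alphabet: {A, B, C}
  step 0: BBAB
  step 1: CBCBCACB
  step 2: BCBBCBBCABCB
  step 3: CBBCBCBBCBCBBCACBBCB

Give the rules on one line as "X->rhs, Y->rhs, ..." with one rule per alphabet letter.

A->CA, B->CB, C->B

  step 2 ⇒ step 3: BCBBCBBCABCB ⇒ CB·B·CB·CB·B·CB·CB·B·CA·CB·B·CB
    A ↦ CA
    B ↦ CB
    C ↦ B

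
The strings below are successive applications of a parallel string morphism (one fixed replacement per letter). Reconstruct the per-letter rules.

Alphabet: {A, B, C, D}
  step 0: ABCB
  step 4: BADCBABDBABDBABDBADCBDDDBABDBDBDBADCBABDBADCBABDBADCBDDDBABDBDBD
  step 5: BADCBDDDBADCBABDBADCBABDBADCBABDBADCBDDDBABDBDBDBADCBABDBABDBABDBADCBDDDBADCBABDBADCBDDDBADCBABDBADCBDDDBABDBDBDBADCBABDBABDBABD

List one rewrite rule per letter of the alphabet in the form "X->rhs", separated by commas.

A->DC, B->BA, C->DD, D->BD

  step 4 ⇒ step 5: BADCBABDBABDBABDBADCBDDDBABDBDBDBADCBABDBADCBABDBADCBDDDBABDBDBD ⇒ BA·DC·BD·DD·BA·DC·BA·BD·BA·DC·BA·BD·BA·DC·BA·BD·BA·DC·BD·DD·BA·BD·BD·BD·BA·DC·BA·BD·BA·BD·BA·BD·BA·DC·BD·DD·BA·DC·BA·BD·BA·DC·BD·DD·BA·DC·BA·BD·BA·DC·BD·DD·BA·BD·BD·BD·BA·DC·BA·BD·BA·BD·BA·BD
    A ↦ DC
    B ↦ BA
    C ↦ DD
    D ↦ BD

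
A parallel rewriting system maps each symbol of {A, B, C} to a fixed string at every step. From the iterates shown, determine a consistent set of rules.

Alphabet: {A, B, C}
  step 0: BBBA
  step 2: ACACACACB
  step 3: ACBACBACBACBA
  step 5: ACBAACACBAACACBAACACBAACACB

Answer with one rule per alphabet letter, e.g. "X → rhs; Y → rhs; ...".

A->AC, B->A, C->B

  step 2 ⇒ step 3: ACACACACB ⇒ AC·B·AC·B·AC·B·AC·B·A
    A ↦ AC
    B ↦ A
    C ↦ B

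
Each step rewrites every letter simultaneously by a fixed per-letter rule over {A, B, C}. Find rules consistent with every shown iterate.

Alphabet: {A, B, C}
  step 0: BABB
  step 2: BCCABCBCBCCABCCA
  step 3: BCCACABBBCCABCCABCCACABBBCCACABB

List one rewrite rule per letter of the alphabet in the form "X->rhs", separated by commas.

  step 2 ⇒ step 3: BCCABCBCBCCABCCA ⇒ BC·CA·CA·BB·BC·CA·BC·CA·BC·CA·CA·BB·BC·CA·CA·BB
    A ↦ BB
    B ↦ BC
    C ↦ CA

A->BB, B->BC, C->CA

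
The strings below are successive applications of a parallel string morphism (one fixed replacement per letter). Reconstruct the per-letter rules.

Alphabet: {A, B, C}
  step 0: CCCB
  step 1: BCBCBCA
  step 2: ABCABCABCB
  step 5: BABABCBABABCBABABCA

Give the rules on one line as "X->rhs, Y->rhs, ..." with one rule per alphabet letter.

A->B, B->A, C->BC

  step 1 ⇒ step 2: BCBCBCA ⇒ A·BC·A·BC·A·BC·B
    A ↦ B
    B ↦ A
    C ↦ BC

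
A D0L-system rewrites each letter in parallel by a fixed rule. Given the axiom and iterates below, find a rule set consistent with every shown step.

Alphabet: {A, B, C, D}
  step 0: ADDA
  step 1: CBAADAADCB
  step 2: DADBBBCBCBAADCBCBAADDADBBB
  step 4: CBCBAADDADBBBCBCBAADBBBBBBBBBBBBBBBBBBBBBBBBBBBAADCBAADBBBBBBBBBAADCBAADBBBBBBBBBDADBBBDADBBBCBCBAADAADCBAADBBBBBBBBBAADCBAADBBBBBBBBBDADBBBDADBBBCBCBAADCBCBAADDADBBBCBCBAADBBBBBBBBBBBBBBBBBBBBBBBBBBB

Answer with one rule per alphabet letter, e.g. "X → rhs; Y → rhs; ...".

A->CB, B->BBB, C->DAD, D->AAD

  step 1 ⇒ step 2: CBAADAADCB ⇒ DAD·BBB·CB·CB·AAD·CB·CB·AAD·DAD·BBB
    A ↦ CB
    B ↦ BBB
    C ↦ DAD
    D ↦ AAD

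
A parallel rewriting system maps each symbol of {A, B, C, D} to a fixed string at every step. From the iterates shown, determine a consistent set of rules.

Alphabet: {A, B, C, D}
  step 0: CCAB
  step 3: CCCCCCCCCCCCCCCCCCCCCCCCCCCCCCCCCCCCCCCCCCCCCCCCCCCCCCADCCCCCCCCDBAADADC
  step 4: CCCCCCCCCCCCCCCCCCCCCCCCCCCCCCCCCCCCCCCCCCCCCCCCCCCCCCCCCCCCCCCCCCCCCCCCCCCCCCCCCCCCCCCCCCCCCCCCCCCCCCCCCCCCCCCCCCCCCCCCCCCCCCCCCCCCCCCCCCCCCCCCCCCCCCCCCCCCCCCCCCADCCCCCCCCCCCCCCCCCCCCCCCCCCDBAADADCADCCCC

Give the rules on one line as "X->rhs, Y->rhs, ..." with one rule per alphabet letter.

  step 3 ⇒ step 4: CCCCCCCCCCCCCCCCCCCCCCCCCCCCCCCCCCCCCCCCCCCCCCCCCCCCCCADCCCCCCCCDBAADADC ⇒ CCC·CCC·CCC·CCC·CCC·CCC·CCC·CCC·CCC·CCC·CCC·CCC·CCC·CCC·CCC·CCC·CCC·CCC·CCC·CCC·CCC·CCC·CCC·CCC·CCC·CCC·CCC·CCC·CCC·CCC·CCC·CCC·CCC·CCC·CCC·CCC·CCC·CCC·CCC·CCC·CCC·CCC·CCC·CCC·CCC·CCC·CCC·CCC·CCC·CCC·CCC·CCC·CCC·CCC·AD·C·CCC·CCC·CCC·CCC·CCC·CCC·CCC·CCC·C·DBA·AD·AD·C·AD·C·CCC
    A ↦ AD
    B ↦ DBA
    C ↦ CCC
    D ↦ C

A->AD, B->DBA, C->CCC, D->C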